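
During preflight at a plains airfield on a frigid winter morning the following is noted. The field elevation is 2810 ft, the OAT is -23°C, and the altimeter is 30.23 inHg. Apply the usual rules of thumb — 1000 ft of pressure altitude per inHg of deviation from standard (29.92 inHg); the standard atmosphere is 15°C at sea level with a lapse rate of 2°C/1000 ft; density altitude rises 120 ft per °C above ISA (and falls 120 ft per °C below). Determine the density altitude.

-1460 ft

Pressure altitude = 2810 + (29.92 − 30.23) × 1000 = 2810 + (-310) = 2500 ft.
ISA temperature at 2500 ft = 15 − 2 × (2500/1000) = 10°C.
ISA deviation = -23 − 10 = -33°C.
Density altitude = 2500 + 120 × (-33) = -1460 ft.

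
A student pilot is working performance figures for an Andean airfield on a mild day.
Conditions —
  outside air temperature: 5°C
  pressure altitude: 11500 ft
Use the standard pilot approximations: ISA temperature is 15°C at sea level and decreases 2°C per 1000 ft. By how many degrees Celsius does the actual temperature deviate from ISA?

ISA+13°C

ISA temperature at 11500 ft = 15 − 2 × (11500/1000) = -8°C.
Deviation = OAT − ISA = 5 − (-8) = +13°C.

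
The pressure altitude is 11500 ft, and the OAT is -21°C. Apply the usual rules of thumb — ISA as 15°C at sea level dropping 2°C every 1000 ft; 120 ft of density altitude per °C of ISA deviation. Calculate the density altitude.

ISA temperature at 11500 ft = 15 − 2 × (11500/1000) = -8°C.
ISA deviation = -21 − (-8) = -13°C.
Density altitude = 11500 + 120 × (-13) = 11500 + (-1560) = 9940 ft.

9940 ft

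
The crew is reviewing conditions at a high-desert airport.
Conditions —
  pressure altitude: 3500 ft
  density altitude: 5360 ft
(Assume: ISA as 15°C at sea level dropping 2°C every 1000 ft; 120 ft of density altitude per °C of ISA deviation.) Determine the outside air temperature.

23.5°C

Density altitude − pressure altitude = 5360 − 3500 = +1860 ft.
At 120 ft/°C that is an ISA deviation of 1860/120 = +15.5°C.
ISA temperature at 3500 ft = 15 − 2 × (3500/1000) = 8°C.
OAT = ISA + deviation = 8 + (+15.5) = 23.5°C.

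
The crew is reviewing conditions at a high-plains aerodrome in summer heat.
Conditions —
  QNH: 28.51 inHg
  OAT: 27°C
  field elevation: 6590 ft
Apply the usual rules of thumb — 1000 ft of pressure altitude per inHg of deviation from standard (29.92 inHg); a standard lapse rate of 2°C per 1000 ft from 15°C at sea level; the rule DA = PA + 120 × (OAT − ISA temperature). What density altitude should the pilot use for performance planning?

11360 ft

Pressure altitude = 6590 + (29.92 − 28.51) × 1000 = 6590 + (+1410) = 8000 ft.
ISA temperature at 8000 ft = 15 − 2 × (8000/1000) = -1°C.
ISA deviation = 27 − (-1) = +28°C.
Density altitude = 8000 + 120 × (28) = 11360 ft.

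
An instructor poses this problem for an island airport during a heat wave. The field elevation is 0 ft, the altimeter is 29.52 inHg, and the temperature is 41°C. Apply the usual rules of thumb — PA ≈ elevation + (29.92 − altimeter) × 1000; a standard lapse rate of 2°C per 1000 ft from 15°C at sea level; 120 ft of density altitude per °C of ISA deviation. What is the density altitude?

3616 ft

Pressure altitude = 0 + (29.92 − 29.52) × 1000 = 0 + (+400) = 400 ft.
ISA temperature at 400 ft = 15 − 2 × (400/1000) = 14.2°C.
ISA deviation = 41 − 14.2 = +26.8°C.
Density altitude = 400 + 120 × (26.8) = 3616 ft.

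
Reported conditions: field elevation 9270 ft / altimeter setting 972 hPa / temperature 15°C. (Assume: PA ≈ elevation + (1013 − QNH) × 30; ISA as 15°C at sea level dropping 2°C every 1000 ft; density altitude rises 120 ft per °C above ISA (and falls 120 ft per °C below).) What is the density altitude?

Pressure altitude = 9270 + (1013 − 972) × 30 = 9270 + (+1230) = 10500 ft.
ISA temperature at 10500 ft = 15 − 2 × (10500/1000) = -6°C.
ISA deviation = 15 − (-6) = +21°C.
Density altitude = 10500 + 120 × (21) = 13020 ft.

13020 ft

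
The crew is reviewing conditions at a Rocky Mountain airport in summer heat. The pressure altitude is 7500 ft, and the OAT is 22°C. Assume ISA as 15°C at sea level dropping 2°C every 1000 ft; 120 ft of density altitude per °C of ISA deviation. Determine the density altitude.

10140 ft

ISA temperature at 7500 ft = 15 − 2 × (7500/1000) = 0°C.
ISA deviation = 22 − 0 = +22°C.
Density altitude = 7500 + 120 × (22) = 7500 + (+2640) = 10140 ft.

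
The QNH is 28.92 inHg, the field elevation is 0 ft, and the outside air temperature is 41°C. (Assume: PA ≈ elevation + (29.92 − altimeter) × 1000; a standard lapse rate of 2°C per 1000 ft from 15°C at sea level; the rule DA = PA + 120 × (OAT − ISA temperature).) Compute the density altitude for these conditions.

Pressure altitude = 0 + (29.92 − 28.92) × 1000 = 0 + (+1000) = 1000 ft.
ISA temperature at 1000 ft = 15 − 2 × (1000/1000) = 13°C.
ISA deviation = 41 − 13 = +28°C.
Density altitude = 1000 + 120 × (28) = 4360 ft.

4360 ft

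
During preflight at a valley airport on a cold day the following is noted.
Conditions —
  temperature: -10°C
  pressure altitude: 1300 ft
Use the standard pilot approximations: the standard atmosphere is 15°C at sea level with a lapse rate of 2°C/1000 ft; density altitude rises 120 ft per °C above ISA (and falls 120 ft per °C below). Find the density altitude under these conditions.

ISA temperature at 1300 ft = 15 − 2 × (1300/1000) = 12.4°C.
ISA deviation = -10 − 12.4 = -22.4°C.
Density altitude = 1300 + 120 × (-22.4) = 1300 + (-2688) = -1388 ft.

-1388 ft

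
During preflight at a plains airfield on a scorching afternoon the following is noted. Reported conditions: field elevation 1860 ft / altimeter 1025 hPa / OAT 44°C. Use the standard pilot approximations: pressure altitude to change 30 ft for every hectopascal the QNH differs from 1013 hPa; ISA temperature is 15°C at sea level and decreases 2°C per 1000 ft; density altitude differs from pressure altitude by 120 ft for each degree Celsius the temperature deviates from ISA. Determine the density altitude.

5340 ft

Pressure altitude = 1860 + (1013 − 1025) × 30 = 1860 + (-360) = 1500 ft.
ISA temperature at 1500 ft = 15 − 2 × (1500/1000) = 12°C.
ISA deviation = 44 − 12 = +32°C.
Density altitude = 1500 + 120 × (32) = 5340 ft.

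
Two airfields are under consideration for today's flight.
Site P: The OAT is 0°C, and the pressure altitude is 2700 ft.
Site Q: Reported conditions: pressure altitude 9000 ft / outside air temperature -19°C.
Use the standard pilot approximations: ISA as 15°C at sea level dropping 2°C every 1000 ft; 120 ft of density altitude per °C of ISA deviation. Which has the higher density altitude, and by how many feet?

Site Q by 5532 ft

Site P: ISA temp = 9.6°C, deviation -9.6°C, DA = 2700 + 120 × (-9.6) = 1548 ft.
Site Q: ISA temp = -3°C, deviation -16°C, DA = 9000 + 120 × (-16) = 7080 ft.
Site Q is higher by 7080 − 1548 = 5532 ft.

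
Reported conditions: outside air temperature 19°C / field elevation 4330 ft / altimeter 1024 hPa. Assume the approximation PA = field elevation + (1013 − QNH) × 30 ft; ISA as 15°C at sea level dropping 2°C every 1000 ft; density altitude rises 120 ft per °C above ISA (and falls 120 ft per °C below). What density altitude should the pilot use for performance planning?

5440 ft

Pressure altitude = 4330 + (1013 − 1024) × 30 = 4330 + (-330) = 4000 ft.
ISA temperature at 4000 ft = 15 − 2 × (4000/1000) = 7°C.
ISA deviation = 19 − 7 = +12°C.
Density altitude = 4000 + 120 × (12) = 5440 ft.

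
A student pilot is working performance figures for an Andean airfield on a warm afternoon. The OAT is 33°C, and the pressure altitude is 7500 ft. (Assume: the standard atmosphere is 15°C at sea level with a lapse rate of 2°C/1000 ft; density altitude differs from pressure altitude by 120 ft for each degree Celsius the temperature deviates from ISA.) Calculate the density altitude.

ISA temperature at 7500 ft = 15 − 2 × (7500/1000) = 0°C.
ISA deviation = 33 − 0 = +33°C.
Density altitude = 7500 + 120 × (33) = 7500 + (+3960) = 11460 ft.

11460 ft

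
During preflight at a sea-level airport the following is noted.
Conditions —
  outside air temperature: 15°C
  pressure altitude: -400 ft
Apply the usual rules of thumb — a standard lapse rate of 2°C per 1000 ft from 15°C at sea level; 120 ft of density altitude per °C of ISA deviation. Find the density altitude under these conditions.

-496 ft

ISA temperature at -400 ft = 15 − 2 × (-400/1000) = 15.8°C.
ISA deviation = 15 − 15.8 = -0.8°C.
Density altitude = -400 + 120 × (-0.8) = -400 + (-96) = -496 ft.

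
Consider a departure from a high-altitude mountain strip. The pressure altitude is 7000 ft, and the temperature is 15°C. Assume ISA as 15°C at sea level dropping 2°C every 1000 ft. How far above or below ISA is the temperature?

ISA+14°C

ISA temperature at 7000 ft = 15 − 2 × (7000/1000) = 1°C.
Deviation = OAT − ISA = 15 − 1 = +14°C.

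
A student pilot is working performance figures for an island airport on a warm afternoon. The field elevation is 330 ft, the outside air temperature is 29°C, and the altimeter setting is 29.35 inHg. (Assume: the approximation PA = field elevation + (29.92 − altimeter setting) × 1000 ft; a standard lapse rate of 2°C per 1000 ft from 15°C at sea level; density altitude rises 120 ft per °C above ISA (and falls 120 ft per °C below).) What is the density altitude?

2796 ft

Pressure altitude = 330 + (29.92 − 29.35) × 1000 = 330 + (+570) = 900 ft.
ISA temperature at 900 ft = 15 − 2 × (900/1000) = 13.2°C.
ISA deviation = 29 − 13.2 = +15.8°C.
Density altitude = 900 + 120 × (15.8) = 2796 ft.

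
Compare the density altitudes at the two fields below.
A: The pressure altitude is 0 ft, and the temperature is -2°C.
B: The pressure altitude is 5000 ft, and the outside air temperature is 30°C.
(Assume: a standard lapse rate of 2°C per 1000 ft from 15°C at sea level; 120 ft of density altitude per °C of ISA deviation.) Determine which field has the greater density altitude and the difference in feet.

B by 10040 ft

A: ISA temp = 15°C, deviation -17°C, DA = 0 + 120 × (-17) = -2040 ft.
B: ISA temp = 5°C, deviation +25°C, DA = 5000 + 120 × 25 = 8000 ft.
B is higher by 8000 − (-2040) = 10040 ft.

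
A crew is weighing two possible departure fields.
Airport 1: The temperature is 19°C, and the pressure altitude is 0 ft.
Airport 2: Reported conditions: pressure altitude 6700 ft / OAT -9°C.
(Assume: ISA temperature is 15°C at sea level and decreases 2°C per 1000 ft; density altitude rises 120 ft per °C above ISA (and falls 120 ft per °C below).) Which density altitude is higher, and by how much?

Airport 1: ISA temp = 15°C, deviation +4°C, DA = 0 + 120 × 4 = 480 ft.
Airport 2: ISA temp = 1.6°C, deviation -10.6°C, DA = 6700 + 120 × (-10.6) = 5428 ft.
Airport 2 is higher by 5428 − 480 = 4948 ft.

Airport 2 by 4948 ft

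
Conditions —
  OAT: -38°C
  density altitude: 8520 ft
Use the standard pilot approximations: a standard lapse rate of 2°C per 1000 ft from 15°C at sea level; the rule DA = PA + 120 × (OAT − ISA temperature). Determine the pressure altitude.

DA = PA + 120 × (OAT − (15 − 2·PA/1000)) = PA + 120·OAT − 1800 + 0.24·PA = 1.24·PA + 120·OAT − 1800.
So 1.24·PA = 8520 − 120 × (-38) + 1800 = 14880.
PA = 14880 / 1.24 = 12000 ft.

12000 ft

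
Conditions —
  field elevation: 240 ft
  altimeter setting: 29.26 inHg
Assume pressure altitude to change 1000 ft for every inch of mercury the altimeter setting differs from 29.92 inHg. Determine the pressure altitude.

900 ft

Pressure correction = (29.92 − 29.26) × 1000 = +660 ft.
Pressure altitude = 240 + (+660) = 900 ft.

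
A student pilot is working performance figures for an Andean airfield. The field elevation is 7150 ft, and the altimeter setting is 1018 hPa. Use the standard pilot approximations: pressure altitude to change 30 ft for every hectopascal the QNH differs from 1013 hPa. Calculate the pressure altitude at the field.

7000 ft

Pressure correction = (1013 − 1018) × 30 = -150 ft.
Pressure altitude = 7150 + (-150) = 7000 ft.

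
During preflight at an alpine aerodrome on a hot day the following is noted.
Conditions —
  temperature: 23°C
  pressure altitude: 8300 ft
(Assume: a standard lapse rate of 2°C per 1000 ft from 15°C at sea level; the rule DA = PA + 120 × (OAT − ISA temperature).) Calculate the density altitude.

ISA temperature at 8300 ft = 15 − 2 × (8300/1000) = -1.6°C.
ISA deviation = 23 − (-1.6) = +24.6°C.
Density altitude = 8300 + 120 × (24.6) = 8300 + (+2952) = 11252 ft.

11252 ft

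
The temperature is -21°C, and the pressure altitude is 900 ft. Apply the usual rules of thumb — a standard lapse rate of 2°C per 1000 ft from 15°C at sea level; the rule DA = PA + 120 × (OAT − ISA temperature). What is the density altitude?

-3204 ft

ISA temperature at 900 ft = 15 − 2 × (900/1000) = 13.2°C.
ISA deviation = -21 − 13.2 = -34.2°C.
Density altitude = 900 + 120 × (-34.2) = 900 + (-4104) = -3204 ft.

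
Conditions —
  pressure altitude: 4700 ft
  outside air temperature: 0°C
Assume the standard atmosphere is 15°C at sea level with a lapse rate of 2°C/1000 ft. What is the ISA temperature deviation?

ISA temperature at 4700 ft = 15 − 2 × (4700/1000) = 5.6°C.
Deviation = OAT − ISA = 0 − 5.6 = -5.6°C.

ISA-5.6°C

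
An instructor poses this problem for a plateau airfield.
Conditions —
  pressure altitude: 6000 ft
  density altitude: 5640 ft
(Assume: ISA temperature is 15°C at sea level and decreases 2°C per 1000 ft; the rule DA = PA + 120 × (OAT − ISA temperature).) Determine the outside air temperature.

0°C

Density altitude − pressure altitude = 5640 − 6000 = -360 ft.
At 120 ft/°C that is an ISA deviation of -360/120 = -3°C.
ISA temperature at 6000 ft = 15 − 2 × (6000/1000) = 3°C.
OAT = ISA + deviation = 3 + (-3) = 0°C.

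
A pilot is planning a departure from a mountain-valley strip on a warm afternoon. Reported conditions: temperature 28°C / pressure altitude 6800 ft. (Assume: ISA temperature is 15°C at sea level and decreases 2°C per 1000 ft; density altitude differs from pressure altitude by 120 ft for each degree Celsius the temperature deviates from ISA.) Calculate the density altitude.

ISA temperature at 6800 ft = 15 − 2 × (6800/1000) = 1.4°C.
ISA deviation = 28 − 1.4 = +26.6°C.
Density altitude = 6800 + 120 × (26.6) = 6800 + (+3192) = 9992 ft.

9992 ft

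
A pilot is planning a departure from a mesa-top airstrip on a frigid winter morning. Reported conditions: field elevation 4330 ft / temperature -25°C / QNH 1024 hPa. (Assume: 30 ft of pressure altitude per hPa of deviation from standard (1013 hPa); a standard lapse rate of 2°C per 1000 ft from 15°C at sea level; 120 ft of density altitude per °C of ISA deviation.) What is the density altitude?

Pressure altitude = 4330 + (1013 − 1024) × 30 = 4330 + (-330) = 4000 ft.
ISA temperature at 4000 ft = 15 − 2 × (4000/1000) = 7°C.
ISA deviation = -25 − 7 = -32°C.
Density altitude = 4000 + 120 × (-32) = 160 ft.

160 ft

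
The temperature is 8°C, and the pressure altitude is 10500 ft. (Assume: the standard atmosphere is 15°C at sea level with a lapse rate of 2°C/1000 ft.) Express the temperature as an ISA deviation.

ISA temperature at 10500 ft = 15 − 2 × (10500/1000) = -6°C.
Deviation = OAT − ISA = 8 − (-6) = +14°C.

ISA+14°C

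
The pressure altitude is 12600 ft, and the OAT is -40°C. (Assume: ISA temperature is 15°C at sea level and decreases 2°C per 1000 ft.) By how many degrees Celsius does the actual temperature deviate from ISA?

ISA-29.8°C

ISA temperature at 12600 ft = 15 − 2 × (12600/1000) = -10.2°C.
Deviation = OAT − ISA = -40 − (-10.2) = -29.8°C.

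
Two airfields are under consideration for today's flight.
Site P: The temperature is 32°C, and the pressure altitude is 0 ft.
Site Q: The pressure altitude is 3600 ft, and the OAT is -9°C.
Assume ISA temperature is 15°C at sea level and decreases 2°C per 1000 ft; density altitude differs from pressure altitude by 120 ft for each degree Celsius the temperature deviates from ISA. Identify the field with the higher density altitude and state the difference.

Site P by 456 ft

Site P: ISA temp = 15°C, deviation +17°C, DA = 0 + 120 × 17 = 2040 ft.
Site Q: ISA temp = 7.8°C, deviation -16.8°C, DA = 3600 + 120 × (-16.8) = 1584 ft.
Site P is higher by 2040 − 1584 = 456 ft.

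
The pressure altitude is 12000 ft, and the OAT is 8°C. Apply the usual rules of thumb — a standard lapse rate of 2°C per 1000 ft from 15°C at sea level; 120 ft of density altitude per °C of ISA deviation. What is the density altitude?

14040 ft

ISA temperature at 12000 ft = 15 − 2 × (12000/1000) = -9°C.
ISA deviation = 8 − (-9) = +17°C.
Density altitude = 12000 + 120 × (17) = 12000 + (+2040) = 14040 ft.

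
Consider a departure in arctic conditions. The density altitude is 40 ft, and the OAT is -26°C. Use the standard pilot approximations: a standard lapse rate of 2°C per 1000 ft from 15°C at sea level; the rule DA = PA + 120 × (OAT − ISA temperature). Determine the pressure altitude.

DA = PA + 120 × (OAT − (15 − 2·PA/1000)) = PA + 120·OAT − 1800 + 0.24·PA = 1.24·PA + 120·OAT − 1800.
So 1.24·PA = 40 − 120 × (-26) + 1800 = 4960.
PA = 4960 / 1.24 = 4000 ft.

4000 ft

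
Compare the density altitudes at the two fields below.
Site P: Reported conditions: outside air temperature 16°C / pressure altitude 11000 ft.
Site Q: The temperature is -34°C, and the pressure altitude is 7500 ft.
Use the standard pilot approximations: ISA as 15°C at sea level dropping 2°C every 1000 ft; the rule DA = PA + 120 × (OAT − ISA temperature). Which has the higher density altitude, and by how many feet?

Site P by 10340 ft

Site P: ISA temp = -7°C, deviation +23°C, DA = 11000 + 120 × 23 = 13760 ft.
Site Q: ISA temp = 0°C, deviation -34°C, DA = 7500 + 120 × (-34) = 3420 ft.
Site P is higher by 13760 − 3420 = 10340 ft.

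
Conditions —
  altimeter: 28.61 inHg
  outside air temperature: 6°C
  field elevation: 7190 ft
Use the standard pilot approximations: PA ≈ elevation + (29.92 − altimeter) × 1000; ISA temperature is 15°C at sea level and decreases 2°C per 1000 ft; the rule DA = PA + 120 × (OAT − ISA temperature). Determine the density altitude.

9460 ft

Pressure altitude = 7190 + (29.92 − 28.61) × 1000 = 7190 + (+1310) = 8500 ft.
ISA temperature at 8500 ft = 15 − 2 × (8500/1000) = -2°C.
ISA deviation = 6 − (-2) = +8°C.
Density altitude = 8500 + 120 × (8) = 9460 ft.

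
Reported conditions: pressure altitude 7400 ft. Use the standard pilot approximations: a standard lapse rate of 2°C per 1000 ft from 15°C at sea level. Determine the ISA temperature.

ISA temperature = 15 − 2 × (7400/1000) = 15 − 14.8 = 0.2°C.

0.2°C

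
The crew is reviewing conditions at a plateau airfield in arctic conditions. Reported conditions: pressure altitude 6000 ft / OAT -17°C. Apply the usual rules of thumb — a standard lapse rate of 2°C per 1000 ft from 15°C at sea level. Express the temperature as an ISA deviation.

ISA temperature at 6000 ft = 15 − 2 × (6000/1000) = 3°C.
Deviation = OAT − ISA = -17 − 3 = -20°C.

ISA-20°C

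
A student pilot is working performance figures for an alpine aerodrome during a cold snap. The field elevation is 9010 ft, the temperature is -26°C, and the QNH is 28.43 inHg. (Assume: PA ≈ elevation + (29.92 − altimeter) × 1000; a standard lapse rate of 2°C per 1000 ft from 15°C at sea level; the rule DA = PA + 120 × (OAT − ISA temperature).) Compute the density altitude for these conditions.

Pressure altitude = 9010 + (29.92 − 28.43) × 1000 = 9010 + (+1490) = 10500 ft.
ISA temperature at 10500 ft = 15 − 2 × (10500/1000) = -6°C.
ISA deviation = -26 − (-6) = -20°C.
Density altitude = 10500 + 120 × (-20) = 8100 ft.

8100 ft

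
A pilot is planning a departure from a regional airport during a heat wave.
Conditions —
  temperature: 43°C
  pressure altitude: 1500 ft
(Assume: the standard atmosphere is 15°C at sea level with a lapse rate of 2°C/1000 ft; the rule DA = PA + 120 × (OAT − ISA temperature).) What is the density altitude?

ISA temperature at 1500 ft = 15 − 2 × (1500/1000) = 12°C.
ISA deviation = 43 − 12 = +31°C.
Density altitude = 1500 + 120 × (31) = 1500 + (+3720) = 5220 ft.

5220 ft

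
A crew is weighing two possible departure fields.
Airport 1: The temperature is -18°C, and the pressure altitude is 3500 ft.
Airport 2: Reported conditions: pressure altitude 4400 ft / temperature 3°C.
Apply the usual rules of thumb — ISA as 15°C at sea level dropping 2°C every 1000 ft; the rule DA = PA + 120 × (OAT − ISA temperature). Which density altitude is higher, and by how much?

Airport 2 by 3636 ft

Airport 1: ISA temp = 8°C, deviation -26°C, DA = 3500 + 120 × (-26) = 380 ft.
Airport 2: ISA temp = 6.2°C, deviation -3.2°C, DA = 4400 + 120 × (-3.2) = 4016 ft.
Airport 2 is higher by 4016 − 380 = 3636 ft.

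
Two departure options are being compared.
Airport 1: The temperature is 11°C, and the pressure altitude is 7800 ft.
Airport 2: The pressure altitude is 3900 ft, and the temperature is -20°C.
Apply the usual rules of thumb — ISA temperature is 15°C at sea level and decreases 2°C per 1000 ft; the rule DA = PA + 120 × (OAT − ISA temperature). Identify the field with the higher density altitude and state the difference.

Airport 1: ISA temp = -0.6°C, deviation +11.6°C, DA = 7800 + 120 × 11.6 = 9192 ft.
Airport 2: ISA temp = 7.2°C, deviation -27.2°C, DA = 3900 + 120 × (-27.2) = 636 ft.
Airport 1 is higher by 9192 − 636 = 8556 ft.

Airport 1 by 8556 ft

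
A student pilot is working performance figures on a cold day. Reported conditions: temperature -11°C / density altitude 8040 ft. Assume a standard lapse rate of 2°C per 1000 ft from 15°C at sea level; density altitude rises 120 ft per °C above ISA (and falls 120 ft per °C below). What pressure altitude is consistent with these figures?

DA = PA + 120 × (OAT − (15 − 2·PA/1000)) = PA + 120·OAT − 1800 + 0.24·PA = 1.24·PA + 120·OAT − 1800.
So 1.24·PA = 8040 − 120 × (-11) + 1800 = 11160.
PA = 11160 / 1.24 = 9000 ft.

9000 ft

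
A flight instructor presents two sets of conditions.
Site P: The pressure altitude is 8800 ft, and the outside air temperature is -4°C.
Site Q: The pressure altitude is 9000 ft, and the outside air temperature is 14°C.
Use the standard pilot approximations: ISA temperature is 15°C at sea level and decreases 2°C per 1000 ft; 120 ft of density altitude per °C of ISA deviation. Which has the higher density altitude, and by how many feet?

Site P: ISA temp = -2.6°C, deviation -1.4°C, DA = 8800 + 120 × (-1.4) = 8632 ft.
Site Q: ISA temp = -3°C, deviation +17°C, DA = 9000 + 120 × 17 = 11040 ft.
Site Q is higher by 11040 − 8632 = 2408 ft.

Site Q by 2408 ft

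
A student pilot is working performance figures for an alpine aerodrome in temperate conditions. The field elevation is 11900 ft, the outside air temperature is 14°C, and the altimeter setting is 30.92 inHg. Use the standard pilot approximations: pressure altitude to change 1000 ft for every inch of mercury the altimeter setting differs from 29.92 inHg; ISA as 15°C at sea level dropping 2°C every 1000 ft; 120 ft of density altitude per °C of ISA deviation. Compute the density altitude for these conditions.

13396 ft

Pressure altitude = 11900 + (29.92 − 30.92) × 1000 = 11900 + (-1000) = 10900 ft.
ISA temperature at 10900 ft = 15 − 2 × (10900/1000) = -6.8°C.
ISA deviation = 14 − (-6.8) = +20.8°C.
Density altitude = 10900 + 120 × (20.8) = 13396 ft.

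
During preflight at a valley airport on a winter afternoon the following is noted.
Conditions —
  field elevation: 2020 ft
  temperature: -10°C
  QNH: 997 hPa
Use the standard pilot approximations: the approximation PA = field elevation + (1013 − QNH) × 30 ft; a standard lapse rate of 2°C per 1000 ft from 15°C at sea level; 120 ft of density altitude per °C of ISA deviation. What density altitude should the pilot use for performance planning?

100 ft

Pressure altitude = 2020 + (1013 − 997) × 30 = 2020 + (+480) = 2500 ft.
ISA temperature at 2500 ft = 15 − 2 × (2500/1000) = 10°C.
ISA deviation = -10 − 10 = -20°C.
Density altitude = 2500 + 120 × (-20) = 100 ft.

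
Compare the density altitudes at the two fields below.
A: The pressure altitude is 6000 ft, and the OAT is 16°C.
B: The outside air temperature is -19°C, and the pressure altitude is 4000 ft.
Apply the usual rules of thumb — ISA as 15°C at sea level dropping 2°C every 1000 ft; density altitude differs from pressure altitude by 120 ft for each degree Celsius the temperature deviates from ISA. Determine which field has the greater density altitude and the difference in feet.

A: ISA temp = 3°C, deviation +13°C, DA = 6000 + 120 × 13 = 7560 ft.
B: ISA temp = 7°C, deviation -26°C, DA = 4000 + 120 × (-26) = 880 ft.
A is higher by 7560 − 880 = 6680 ft.

A by 6680 ft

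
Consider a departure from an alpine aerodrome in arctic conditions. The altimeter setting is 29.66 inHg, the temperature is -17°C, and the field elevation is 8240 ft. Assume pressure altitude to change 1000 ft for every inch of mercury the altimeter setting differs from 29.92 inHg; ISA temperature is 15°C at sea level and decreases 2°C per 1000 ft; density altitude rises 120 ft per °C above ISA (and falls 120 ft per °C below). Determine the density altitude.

6700 ft

Pressure altitude = 8240 + (29.92 − 29.66) × 1000 = 8240 + (+260) = 8500 ft.
ISA temperature at 8500 ft = 15 − 2 × (8500/1000) = -2°C.
ISA deviation = -17 − (-2) = -15°C.
Density altitude = 8500 + 120 × (-15) = 6700 ft.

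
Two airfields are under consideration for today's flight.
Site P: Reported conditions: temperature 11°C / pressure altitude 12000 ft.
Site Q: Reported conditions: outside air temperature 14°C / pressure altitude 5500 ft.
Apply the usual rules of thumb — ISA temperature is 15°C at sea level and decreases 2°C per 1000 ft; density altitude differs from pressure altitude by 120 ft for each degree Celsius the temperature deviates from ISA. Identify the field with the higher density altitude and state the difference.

Site P: ISA temp = -9°C, deviation +20°C, DA = 12000 + 120 × 20 = 14400 ft.
Site Q: ISA temp = 4°C, deviation +10°C, DA = 5500 + 120 × 10 = 6700 ft.
Site P is higher by 14400 − 6700 = 7700 ft.

Site P by 7700 ft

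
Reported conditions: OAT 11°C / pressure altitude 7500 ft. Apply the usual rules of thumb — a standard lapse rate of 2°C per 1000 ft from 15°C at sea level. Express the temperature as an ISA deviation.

ISA temperature at 7500 ft = 15 − 2 × (7500/1000) = 0°C.
Deviation = OAT − ISA = 11 − 0 = +11°C.

ISA+11°C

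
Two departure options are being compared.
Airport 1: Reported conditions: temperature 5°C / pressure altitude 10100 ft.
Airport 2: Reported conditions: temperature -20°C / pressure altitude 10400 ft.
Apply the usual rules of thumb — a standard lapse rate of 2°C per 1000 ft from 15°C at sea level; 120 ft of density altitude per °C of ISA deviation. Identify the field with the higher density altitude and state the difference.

Airport 1: ISA temp = -5.2°C, deviation +10.2°C, DA = 10100 + 120 × 10.2 = 11324 ft.
Airport 2: ISA temp = -5.8°C, deviation -14.2°C, DA = 10400 + 120 × (-14.2) = 8696 ft.
Airport 1 is higher by 11324 − 8696 = 2628 ft.

Airport 1 by 2628 ft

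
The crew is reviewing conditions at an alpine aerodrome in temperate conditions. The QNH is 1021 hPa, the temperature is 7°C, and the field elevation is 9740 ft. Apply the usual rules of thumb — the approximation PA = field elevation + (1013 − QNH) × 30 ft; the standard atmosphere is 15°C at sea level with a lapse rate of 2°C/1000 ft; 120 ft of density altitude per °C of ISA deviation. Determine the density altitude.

Pressure altitude = 9740 + (1013 − 1021) × 30 = 9740 + (-240) = 9500 ft.
ISA temperature at 9500 ft = 15 − 2 × (9500/1000) = -4°C.
ISA deviation = 7 − (-4) = +11°C.
Density altitude = 9500 + 120 × (11) = 10820 ft.

10820 ft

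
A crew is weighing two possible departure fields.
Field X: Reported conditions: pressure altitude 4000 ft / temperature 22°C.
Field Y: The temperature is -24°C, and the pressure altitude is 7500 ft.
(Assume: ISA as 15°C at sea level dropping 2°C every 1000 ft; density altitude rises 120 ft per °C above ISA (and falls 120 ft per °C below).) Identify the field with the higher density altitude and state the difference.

Field X by 1180 ft

Field X: ISA temp = 7°C, deviation +15°C, DA = 4000 + 120 × 15 = 5800 ft.
Field Y: ISA temp = 0°C, deviation -24°C, DA = 7500 + 120 × (-24) = 4620 ft.
Field X is higher by 5800 − 4620 = 1180 ft.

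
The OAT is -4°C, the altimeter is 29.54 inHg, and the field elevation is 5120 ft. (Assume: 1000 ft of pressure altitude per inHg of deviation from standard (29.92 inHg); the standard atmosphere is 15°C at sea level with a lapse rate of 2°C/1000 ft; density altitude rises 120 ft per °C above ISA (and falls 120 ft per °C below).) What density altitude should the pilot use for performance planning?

Pressure altitude = 5120 + (29.92 − 29.54) × 1000 = 5120 + (+380) = 5500 ft.
ISA temperature at 5500 ft = 15 − 2 × (5500/1000) = 4°C.
ISA deviation = -4 − 4 = -8°C.
Density altitude = 5500 + 120 × (-8) = 4540 ft.

4540 ft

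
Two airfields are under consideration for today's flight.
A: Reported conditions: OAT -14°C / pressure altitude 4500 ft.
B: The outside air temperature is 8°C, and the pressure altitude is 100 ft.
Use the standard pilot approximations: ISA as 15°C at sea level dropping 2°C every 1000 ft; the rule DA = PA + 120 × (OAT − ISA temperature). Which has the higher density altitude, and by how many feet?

A: ISA temp = 6°C, deviation -20°C, DA = 4500 + 120 × (-20) = 2100 ft.
B: ISA temp = 14.8°C, deviation -6.8°C, DA = 100 + 120 × (-6.8) = -716 ft.
A is higher by 2100 − (-716) = 2816 ft.

A by 2816 ft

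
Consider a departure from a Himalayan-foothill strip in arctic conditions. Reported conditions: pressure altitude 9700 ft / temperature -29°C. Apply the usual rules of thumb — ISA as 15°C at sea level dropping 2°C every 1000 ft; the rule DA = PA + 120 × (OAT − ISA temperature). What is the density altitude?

6748 ft

ISA temperature at 9700 ft = 15 − 2 × (9700/1000) = -4.4°C.
ISA deviation = -29 − (-4.4) = -24.6°C.
Density altitude = 9700 + 120 × (-24.6) = 9700 + (-2952) = 6748 ft.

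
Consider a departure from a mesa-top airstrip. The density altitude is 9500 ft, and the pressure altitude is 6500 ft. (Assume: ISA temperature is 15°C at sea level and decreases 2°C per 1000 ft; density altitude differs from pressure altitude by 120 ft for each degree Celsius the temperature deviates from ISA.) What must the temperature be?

27°C

Density altitude − pressure altitude = 9500 − 6500 = +3000 ft.
At 120 ft/°C that is an ISA deviation of 3000/120 = +25°C.
ISA temperature at 6500 ft = 15 − 2 × (6500/1000) = 2°C.
OAT = ISA + deviation = 2 + (+25) = 27°C.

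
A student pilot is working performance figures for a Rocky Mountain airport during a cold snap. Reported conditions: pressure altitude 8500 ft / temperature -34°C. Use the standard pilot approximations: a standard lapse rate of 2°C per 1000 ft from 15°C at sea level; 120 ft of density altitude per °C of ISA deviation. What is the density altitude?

ISA temperature at 8500 ft = 15 − 2 × (8500/1000) = -2°C.
ISA deviation = -34 − (-2) = -32°C.
Density altitude = 8500 + 120 × (-32) = 8500 + (-3840) = 4660 ft.

4660 ft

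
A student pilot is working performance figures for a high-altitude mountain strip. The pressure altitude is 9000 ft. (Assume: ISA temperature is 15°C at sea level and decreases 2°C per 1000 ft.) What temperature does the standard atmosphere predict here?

ISA temperature = 15 − 2 × (9000/1000) = 15 − 18 = -3°C.

-3°C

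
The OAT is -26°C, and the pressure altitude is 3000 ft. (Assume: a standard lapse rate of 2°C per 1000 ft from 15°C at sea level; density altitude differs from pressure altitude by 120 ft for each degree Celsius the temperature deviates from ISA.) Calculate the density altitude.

-1200 ft

ISA temperature at 3000 ft = 15 − 2 × (3000/1000) = 9°C.
ISA deviation = -26 − 9 = -35°C.
Density altitude = 3000 + 120 × (-35) = 3000 + (-4200) = -1200 ft.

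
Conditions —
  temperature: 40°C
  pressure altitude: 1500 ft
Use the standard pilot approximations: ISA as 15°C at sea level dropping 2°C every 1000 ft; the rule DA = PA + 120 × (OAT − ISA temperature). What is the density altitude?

ISA temperature at 1500 ft = 15 − 2 × (1500/1000) = 12°C.
ISA deviation = 40 − 12 = +28°C.
Density altitude = 1500 + 120 × (28) = 1500 + (+3360) = 4860 ft.

4860 ft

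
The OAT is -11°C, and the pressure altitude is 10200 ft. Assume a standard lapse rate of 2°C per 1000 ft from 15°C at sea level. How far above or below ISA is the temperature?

ISA-5.6°C

ISA temperature at 10200 ft = 15 − 2 × (10200/1000) = -5.4°C.
Deviation = OAT − ISA = -11 − (-5.4) = -5.6°C.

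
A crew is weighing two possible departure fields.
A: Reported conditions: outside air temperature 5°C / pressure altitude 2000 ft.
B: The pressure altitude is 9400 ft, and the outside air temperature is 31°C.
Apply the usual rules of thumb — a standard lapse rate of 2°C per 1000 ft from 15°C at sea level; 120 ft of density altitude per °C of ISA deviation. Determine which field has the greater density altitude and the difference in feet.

A: ISA temp = 11°C, deviation -6°C, DA = 2000 + 120 × (-6) = 1280 ft.
B: ISA temp = -3.8°C, deviation +34.8°C, DA = 9400 + 120 × 34.8 = 13576 ft.
B is higher by 13576 − 1280 = 12296 ft.

B by 12296 ft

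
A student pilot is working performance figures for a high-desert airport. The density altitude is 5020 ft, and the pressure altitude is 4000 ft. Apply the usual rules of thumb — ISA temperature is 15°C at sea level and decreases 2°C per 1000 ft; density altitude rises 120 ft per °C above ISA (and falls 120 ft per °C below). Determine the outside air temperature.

15.5°C

Density altitude − pressure altitude = 5020 − 4000 = +1020 ft.
At 120 ft/°C that is an ISA deviation of 1020/120 = +8.5°C.
ISA temperature at 4000 ft = 15 − 2 × (4000/1000) = 7°C.
OAT = ISA + deviation = 7 + (+8.5) = 15.5°C.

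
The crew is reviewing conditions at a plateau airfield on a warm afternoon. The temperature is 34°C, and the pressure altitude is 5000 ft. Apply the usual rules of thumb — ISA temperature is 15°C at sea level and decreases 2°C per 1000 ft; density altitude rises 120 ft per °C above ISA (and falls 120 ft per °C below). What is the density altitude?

8480 ft

ISA temperature at 5000 ft = 15 − 2 × (5000/1000) = 5°C.
ISA deviation = 34 − 5 = +29°C.
Density altitude = 5000 + 120 × (29) = 5000 + (+3480) = 8480 ft.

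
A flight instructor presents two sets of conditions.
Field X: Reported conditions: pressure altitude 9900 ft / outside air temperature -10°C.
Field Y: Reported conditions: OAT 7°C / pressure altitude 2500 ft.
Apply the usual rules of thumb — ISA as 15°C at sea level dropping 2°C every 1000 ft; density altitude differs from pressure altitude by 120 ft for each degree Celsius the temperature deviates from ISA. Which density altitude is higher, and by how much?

Field X by 7136 ft

Field X: ISA temp = -4.8°C, deviation -5.2°C, DA = 9900 + 120 × (-5.2) = 9276 ft.
Field Y: ISA temp = 10°C, deviation -3°C, DA = 2500 + 120 × (-3) = 2140 ft.
Field X is higher by 9276 − 2140 = 7136 ft.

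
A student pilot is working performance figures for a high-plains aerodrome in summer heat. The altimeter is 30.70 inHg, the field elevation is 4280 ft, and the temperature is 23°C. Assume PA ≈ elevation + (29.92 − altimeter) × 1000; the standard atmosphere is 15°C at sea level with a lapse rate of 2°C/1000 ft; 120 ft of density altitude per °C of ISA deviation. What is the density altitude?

Pressure altitude = 4280 + (29.92 − 30.70) × 1000 = 4280 + (-780) = 3500 ft.
ISA temperature at 3500 ft = 15 − 2 × (3500/1000) = 8°C.
ISA deviation = 23 − 8 = +15°C.
Density altitude = 3500 + 120 × (15) = 5300 ft.

5300 ft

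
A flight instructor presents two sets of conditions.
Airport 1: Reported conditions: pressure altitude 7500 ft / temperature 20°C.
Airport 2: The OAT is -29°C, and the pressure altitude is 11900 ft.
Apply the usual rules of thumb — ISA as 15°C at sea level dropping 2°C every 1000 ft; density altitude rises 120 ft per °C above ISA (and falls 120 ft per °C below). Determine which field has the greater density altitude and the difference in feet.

Airport 1: ISA temp = 0°C, deviation +20°C, DA = 7500 + 120 × 20 = 9900 ft.
Airport 2: ISA temp = -8.8°C, deviation -20.2°C, DA = 11900 + 120 × (-20.2) = 9476 ft.
Airport 1 is higher by 9900 − 9476 = 424 ft.

Airport 1 by 424 ft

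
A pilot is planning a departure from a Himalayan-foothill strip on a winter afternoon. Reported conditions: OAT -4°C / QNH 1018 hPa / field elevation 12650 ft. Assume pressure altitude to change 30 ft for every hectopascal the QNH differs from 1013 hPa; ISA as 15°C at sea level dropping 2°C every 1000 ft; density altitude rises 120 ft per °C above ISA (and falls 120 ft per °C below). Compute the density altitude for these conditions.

Pressure altitude = 12650 + (1013 − 1018) × 30 = 12650 + (-150) = 12500 ft.
ISA temperature at 12500 ft = 15 − 2 × (12500/1000) = -10°C.
ISA deviation = -4 − (-10) = +6°C.
Density altitude = 12500 + 120 × (6) = 13220 ft.

13220 ft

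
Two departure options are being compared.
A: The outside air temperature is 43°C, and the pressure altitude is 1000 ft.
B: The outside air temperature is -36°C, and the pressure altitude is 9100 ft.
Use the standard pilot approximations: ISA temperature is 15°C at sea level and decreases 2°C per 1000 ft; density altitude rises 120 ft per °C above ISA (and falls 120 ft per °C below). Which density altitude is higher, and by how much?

B by 564 ft

A: ISA temp = 13°C, deviation +30°C, DA = 1000 + 120 × 30 = 4600 ft.
B: ISA temp = -3.2°C, deviation -32.8°C, DA = 9100 + 120 × (-32.8) = 5164 ft.
B is higher by 5164 − 4600 = 564 ft.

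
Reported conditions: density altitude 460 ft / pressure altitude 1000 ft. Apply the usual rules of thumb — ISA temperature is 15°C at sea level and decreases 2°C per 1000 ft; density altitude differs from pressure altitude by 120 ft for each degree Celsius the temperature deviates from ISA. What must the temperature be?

8.5°C

Density altitude − pressure altitude = 460 − 1000 = -540 ft.
At 120 ft/°C that is an ISA deviation of -540/120 = -4.5°C.
ISA temperature at 1000 ft = 15 − 2 × (1000/1000) = 13°C.
OAT = ISA + deviation = 13 + (-4.5) = 8.5°C.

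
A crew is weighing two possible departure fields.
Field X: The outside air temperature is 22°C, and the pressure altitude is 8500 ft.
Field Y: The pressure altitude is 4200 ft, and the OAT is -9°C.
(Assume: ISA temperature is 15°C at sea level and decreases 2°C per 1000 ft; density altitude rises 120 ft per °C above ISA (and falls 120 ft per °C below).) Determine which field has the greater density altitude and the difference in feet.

Field X: ISA temp = -2°C, deviation +24°C, DA = 8500 + 120 × 24 = 11380 ft.
Field Y: ISA temp = 6.6°C, deviation -15.6°C, DA = 4200 + 120 × (-15.6) = 2328 ft.
Field X is higher by 11380 − 2328 = 9052 ft.

Field X by 9052 ft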